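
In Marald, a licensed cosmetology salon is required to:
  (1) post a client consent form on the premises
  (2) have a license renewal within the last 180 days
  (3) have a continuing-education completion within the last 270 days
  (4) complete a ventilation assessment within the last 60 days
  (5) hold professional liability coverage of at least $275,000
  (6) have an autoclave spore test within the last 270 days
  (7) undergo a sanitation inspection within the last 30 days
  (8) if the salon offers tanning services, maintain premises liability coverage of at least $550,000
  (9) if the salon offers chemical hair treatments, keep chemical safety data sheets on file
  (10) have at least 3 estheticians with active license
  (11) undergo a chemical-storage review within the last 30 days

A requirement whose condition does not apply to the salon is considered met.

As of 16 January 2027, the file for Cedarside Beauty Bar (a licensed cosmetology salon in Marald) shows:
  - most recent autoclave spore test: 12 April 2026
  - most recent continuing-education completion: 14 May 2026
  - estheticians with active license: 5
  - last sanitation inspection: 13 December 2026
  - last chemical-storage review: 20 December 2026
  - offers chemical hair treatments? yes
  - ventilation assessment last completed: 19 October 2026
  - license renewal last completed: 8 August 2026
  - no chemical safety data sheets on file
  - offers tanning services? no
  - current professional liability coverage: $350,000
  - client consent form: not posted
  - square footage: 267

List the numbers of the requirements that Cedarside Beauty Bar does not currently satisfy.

1, 4, 6, 7, 9

1. client consent form absent → not met
2. license renewal 161 days ago vs limit 180 → met
3. continuing-education completion 247 days ago vs limit 270 → met
4. ventilation assessment 89 days ago vs limit 60 → not met
5. professional liability coverage $350,000 ≥ $275,000 → met
6. autoclave spore test 279 days ago vs limit 270 → not met
7. sanitation inspection 34 days ago vs limit 30 → not met
8. condition 'offers tanning services' does not hold → requirement n/a → met
9. condition 'offers chemical hair treatments' holds; chemical safety data sheets absent → not met
10. estheticians with active license 5 ≥ 3 → met
11. chemical-storage review 27 days ago vs limit 30 → met
Not met: 1, 4, 6, 7, 9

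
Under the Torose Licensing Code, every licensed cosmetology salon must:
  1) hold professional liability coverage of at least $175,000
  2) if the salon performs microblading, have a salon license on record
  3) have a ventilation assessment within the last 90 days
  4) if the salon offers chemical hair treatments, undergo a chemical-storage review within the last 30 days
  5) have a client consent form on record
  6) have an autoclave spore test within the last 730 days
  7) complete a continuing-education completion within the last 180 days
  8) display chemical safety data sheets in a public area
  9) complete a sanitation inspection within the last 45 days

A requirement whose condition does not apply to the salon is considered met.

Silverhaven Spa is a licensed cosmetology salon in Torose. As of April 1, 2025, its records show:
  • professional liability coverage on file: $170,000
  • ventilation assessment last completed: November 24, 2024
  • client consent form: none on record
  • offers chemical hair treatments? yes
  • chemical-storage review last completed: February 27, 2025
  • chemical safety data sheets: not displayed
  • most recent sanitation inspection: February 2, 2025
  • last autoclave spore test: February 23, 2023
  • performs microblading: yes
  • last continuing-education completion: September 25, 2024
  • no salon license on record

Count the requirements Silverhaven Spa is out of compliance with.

9

1. professional liability coverage $170,000 < $175,000 → not met
2. condition 'performs microblading' holds; salon license absent → not met
3. ventilation assessment 128 days ago vs limit 90 → not met
4. condition 'offers chemical hair treatments' holds; chemical-storage review 33 days ago vs limit 30 → not met
5. client consent form absent → not met
6. autoclave spore test 768 days ago vs limit 730 → not met
7. continuing-education completion 188 days ago vs limit 180 → not met
8. chemical safety data sheets absent → not met
9. sanitation inspection 58 days ago vs limit 45 → not met
Not met: 9 of 9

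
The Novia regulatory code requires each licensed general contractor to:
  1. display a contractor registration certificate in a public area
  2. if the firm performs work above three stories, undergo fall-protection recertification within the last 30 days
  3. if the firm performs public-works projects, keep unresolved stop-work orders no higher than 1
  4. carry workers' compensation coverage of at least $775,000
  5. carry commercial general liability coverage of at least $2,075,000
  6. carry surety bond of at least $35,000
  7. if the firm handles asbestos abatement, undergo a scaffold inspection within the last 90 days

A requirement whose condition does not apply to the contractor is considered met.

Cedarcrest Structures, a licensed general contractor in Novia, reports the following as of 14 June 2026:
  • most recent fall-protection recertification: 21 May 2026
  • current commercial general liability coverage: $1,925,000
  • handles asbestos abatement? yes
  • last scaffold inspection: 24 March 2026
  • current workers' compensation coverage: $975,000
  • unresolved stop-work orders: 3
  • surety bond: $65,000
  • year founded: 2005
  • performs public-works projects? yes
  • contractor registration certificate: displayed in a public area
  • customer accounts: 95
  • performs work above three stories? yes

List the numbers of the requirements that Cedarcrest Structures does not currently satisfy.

1. contractor registration certificate present → met
2. condition 'performs work above three stories' holds; fall-protection recertification 24 days ago vs limit 30 → met
3. condition 'performs public-works projects' holds; unresolved stop-work orders 3 > 1 → not met
4. workers' compensation coverage $975,000 ≥ $775,000 → met
5. commercial general liability coverage $1,925,000 < $2,075,000 → not met
6. surety bond $65,000 ≥ $35,000 → met
7. condition 'handles asbestos abatement' holds; scaffold inspection 82 days ago vs limit 90 → met
Not met: 3, 5

3, 5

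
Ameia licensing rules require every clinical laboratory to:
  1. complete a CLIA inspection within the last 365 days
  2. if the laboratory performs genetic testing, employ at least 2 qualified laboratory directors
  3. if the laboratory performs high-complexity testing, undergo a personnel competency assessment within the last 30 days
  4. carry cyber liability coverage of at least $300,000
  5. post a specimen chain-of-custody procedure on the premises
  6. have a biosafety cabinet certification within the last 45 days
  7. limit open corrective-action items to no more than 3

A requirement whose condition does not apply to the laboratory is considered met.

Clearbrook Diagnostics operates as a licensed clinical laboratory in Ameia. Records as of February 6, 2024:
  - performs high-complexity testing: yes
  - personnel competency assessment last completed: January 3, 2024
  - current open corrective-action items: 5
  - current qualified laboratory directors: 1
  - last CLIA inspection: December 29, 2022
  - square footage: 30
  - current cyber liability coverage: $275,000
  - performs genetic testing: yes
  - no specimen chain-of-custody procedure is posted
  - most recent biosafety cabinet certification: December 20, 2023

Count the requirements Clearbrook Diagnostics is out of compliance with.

7

1. CLIA inspection 404 days ago vs limit 365 → not met
2. condition 'performs genetic testing' holds; qualified laboratory directors 1 < 2 → not met
3. condition 'performs high-complexity testing' holds; personnel competency assessment 34 days ago vs limit 30 → not met
4. cyber liability coverage $275,000 < $300,000 → not met
5. specimen chain-of-custody procedure absent → not met
6. biosafety cabinet certification 48 days ago vs limit 45 → not met
7. open corrective-action items 5 > 3 → not met
Not met: 7 of 7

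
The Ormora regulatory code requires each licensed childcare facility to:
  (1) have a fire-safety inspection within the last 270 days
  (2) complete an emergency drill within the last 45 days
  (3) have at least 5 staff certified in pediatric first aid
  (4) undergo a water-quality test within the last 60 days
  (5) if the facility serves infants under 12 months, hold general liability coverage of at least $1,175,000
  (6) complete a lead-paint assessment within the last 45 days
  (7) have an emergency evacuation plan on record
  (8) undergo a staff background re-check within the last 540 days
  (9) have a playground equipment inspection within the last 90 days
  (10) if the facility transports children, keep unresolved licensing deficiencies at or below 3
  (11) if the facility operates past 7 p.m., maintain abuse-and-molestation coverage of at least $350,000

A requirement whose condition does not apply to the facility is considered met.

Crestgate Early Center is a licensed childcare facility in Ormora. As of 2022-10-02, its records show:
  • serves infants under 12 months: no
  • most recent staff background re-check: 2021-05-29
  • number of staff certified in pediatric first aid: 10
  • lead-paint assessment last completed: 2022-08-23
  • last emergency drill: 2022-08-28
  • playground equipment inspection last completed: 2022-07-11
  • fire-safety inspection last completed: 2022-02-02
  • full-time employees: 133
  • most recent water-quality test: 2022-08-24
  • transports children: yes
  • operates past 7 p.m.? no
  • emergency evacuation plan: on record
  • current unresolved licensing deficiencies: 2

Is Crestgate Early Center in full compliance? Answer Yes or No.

1. fire-safety inspection 242 days ago vs limit 270 → met
2. emergency drill 35 days ago vs limit 45 → met
3. staff certified in pediatric first aid 10 ≥ 5 → met
4. water-quality test 39 days ago vs limit 60 → met
5. condition 'serves infants under 12 months' does not hold → requirement n/a → met
6. lead-paint assessment 40 days ago vs limit 45 → met
7. emergency evacuation plan present → met
8. staff background re-check 491 days ago vs limit 540 → met
9. playground equipment inspection 83 days ago vs limit 90 → met
10. condition 'transports children' holds; unresolved licensing deficiencies 2 ≤ 3 → met
11. condition 'operates past 7 p.m.' does not hold → requirement n/a → met
All met.

Yes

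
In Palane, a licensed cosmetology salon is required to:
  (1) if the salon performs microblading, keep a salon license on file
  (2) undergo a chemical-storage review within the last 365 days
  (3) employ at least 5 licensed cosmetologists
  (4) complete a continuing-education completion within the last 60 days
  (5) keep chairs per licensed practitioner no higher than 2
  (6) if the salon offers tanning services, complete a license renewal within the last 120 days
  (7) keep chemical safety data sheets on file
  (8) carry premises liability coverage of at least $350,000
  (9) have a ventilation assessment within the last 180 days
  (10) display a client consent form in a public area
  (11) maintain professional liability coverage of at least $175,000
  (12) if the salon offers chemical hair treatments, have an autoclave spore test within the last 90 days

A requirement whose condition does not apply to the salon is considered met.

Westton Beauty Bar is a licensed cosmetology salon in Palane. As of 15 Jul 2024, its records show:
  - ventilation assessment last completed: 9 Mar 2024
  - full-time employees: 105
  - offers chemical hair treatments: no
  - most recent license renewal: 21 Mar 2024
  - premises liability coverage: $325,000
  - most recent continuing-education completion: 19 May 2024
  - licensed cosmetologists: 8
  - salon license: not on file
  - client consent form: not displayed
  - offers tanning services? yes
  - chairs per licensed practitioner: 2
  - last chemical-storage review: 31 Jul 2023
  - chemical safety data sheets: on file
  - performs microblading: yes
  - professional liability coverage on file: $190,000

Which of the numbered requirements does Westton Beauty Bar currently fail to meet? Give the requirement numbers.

1, 8, 10

1. condition 'performs microblading' holds; salon license absent → not met
2. chemical-storage review 350 days ago vs limit 365 → met
3. licensed cosmetologists 8 ≥ 5 → met
4. continuing-education completion 57 days ago vs limit 60 → met
5. chairs per licensed practitioner 2 ≤ 2 → met
6. condition 'offers tanning services' holds; license renewal 116 days ago vs limit 120 → met
7. chemical safety data sheets present → met
8. premises liability coverage $325,000 < $350,000 → not met
9. ventilation assessment 128 days ago vs limit 180 → met
10. client consent form absent → not met
11. professional liability coverage $190,000 ≥ $175,000 → met
12. condition 'offers chemical hair treatments' does not hold → requirement n/a → met
Not met: 1, 8, 10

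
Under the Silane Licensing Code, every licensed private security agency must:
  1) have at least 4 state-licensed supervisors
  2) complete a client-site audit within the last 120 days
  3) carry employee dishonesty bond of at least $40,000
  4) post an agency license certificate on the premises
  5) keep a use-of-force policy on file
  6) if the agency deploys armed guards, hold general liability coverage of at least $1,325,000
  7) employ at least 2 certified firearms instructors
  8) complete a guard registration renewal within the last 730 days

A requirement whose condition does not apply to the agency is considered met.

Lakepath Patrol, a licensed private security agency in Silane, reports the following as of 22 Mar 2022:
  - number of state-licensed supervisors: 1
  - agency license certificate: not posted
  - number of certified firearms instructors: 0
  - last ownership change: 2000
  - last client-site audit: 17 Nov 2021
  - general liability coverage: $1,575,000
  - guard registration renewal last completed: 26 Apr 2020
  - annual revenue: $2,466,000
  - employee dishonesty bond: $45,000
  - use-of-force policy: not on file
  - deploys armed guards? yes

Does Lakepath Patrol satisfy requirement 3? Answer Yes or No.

3. employee dishonesty bond $45,000 ≥ $40,000 → met

Yes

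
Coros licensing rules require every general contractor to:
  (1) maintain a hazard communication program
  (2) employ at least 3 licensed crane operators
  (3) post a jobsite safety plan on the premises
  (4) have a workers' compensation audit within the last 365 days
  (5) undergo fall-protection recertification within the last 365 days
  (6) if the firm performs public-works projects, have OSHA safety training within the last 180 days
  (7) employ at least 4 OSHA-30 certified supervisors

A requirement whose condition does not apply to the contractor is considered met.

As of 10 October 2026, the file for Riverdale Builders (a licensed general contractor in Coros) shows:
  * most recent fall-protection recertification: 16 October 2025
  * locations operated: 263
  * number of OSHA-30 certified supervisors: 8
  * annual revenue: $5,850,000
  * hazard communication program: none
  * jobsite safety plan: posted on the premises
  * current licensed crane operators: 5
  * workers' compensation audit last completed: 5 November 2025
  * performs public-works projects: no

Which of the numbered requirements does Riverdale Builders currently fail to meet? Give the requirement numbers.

1. hazard communication program absent → not met
2. licensed crane operators 5 ≥ 3 → met
3. jobsite safety plan present → met
4. workers' compensation audit 339 days ago vs limit 365 → met
5. fall-protection recertification 359 days ago vs limit 365 → met
6. condition 'performs public-works projects' does not hold → requirement n/a → met
7. OSHA-30 certified supervisors 8 ≥ 4 → met
Not met: 1

1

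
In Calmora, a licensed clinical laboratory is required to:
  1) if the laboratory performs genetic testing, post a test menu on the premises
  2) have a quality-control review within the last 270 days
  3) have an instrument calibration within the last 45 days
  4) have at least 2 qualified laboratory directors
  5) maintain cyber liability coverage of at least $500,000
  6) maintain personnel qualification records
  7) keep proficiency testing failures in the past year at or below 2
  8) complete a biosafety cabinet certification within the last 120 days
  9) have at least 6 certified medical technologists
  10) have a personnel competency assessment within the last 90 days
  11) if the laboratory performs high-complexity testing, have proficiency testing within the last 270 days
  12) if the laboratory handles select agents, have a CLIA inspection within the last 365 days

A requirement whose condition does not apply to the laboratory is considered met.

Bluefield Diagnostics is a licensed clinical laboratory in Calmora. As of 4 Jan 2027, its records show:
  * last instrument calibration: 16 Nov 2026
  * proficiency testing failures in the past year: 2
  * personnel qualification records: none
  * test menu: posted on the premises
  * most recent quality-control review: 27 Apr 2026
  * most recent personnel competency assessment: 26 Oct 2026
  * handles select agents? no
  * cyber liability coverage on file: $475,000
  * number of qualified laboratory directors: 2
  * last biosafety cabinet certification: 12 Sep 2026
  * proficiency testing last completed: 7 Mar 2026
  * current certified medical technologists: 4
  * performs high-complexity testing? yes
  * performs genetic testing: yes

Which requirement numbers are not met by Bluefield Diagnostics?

3, 5, 6, 9, 11

1. condition 'performs genetic testing' holds; test menu present → met
2. quality-control review 252 days ago vs limit 270 → met
3. instrument calibration 49 days ago vs limit 45 → not met
4. qualified laboratory directors 2 ≥ 2 → met
5. cyber liability coverage $475,000 < $500,000 → not met
6. personnel qualification records absent → not met
7. proficiency testing failures in the past year 2 ≤ 2 → met
8. biosafety cabinet certification 114 days ago vs limit 120 → met
9. certified medical technologists 4 < 6 → not met
10. personnel competency assessment 70 days ago vs limit 90 → met
11. condition 'performs high-complexity testing' holds; proficiency testing 303 days ago vs limit 270 → not met
12. condition 'handles select agents' does not hold → requirement n/a → met
Not met: 3, 5, 6, 9, 11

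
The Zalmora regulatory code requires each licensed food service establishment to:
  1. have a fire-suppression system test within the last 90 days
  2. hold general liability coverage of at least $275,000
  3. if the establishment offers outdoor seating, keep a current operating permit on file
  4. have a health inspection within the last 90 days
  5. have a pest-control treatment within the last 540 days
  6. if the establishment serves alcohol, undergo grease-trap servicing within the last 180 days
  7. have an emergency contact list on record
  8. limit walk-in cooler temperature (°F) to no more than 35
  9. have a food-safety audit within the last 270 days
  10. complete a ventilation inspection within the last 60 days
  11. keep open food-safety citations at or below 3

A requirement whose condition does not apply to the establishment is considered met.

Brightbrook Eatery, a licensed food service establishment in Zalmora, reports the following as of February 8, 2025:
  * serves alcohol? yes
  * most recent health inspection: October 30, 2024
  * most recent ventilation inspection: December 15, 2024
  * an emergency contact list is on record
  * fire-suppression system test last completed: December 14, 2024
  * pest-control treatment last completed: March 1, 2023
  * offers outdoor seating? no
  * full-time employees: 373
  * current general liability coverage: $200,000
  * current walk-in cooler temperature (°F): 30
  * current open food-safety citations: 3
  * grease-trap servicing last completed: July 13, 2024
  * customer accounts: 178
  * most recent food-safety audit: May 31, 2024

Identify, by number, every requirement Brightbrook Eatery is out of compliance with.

2, 4, 5, 6

1. fire-suppression system test 56 days ago vs limit 90 → met
2. general liability coverage $200,000 < $275,000 → not met
3. condition 'offers outdoor seating' does not hold → requirement n/a → met
4. health inspection 101 days ago vs limit 90 → not met
5. pest-control treatment 710 days ago vs limit 540 → not met
6. condition 'serves alcohol' holds; grease-trap servicing 210 days ago vs limit 180 → not met
7. emergency contact list present → met
8. walk-in cooler temperature (°F) 30 ≤ 35 → met
9. food-safety audit 253 days ago vs limit 270 → met
10. ventilation inspection 55 days ago vs limit 60 → met
11. open food-safety citations 3 ≤ 3 → met
Not met: 2, 4, 5, 6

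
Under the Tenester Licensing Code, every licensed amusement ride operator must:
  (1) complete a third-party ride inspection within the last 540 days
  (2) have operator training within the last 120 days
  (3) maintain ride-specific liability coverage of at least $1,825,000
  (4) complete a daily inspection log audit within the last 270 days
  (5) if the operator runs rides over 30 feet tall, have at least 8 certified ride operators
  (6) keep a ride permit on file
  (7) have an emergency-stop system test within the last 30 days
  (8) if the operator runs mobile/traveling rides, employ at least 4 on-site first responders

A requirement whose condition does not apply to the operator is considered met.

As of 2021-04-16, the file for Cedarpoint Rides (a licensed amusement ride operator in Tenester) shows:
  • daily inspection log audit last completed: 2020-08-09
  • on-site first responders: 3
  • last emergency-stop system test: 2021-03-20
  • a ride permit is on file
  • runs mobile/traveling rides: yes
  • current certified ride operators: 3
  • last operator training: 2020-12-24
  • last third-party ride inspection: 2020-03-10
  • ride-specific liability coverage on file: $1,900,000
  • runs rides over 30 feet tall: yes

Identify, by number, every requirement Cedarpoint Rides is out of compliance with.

5, 8

1. third-party ride inspection 402 days ago vs limit 540 → met
2. operator training 113 days ago vs limit 120 → met
3. ride-specific liability coverage $1,900,000 ≥ $1,825,000 → met
4. daily inspection log audit 250 days ago vs limit 270 → met
5. condition 'runs rides over 30 feet tall' holds; certified ride operators 3 < 8 → not met
6. ride permit present → met
7. emergency-stop system test 27 days ago vs limit 30 → met
8. condition 'runs mobile/traveling rides' holds; on-site first responders 3 < 4 → not met
Not met: 5, 8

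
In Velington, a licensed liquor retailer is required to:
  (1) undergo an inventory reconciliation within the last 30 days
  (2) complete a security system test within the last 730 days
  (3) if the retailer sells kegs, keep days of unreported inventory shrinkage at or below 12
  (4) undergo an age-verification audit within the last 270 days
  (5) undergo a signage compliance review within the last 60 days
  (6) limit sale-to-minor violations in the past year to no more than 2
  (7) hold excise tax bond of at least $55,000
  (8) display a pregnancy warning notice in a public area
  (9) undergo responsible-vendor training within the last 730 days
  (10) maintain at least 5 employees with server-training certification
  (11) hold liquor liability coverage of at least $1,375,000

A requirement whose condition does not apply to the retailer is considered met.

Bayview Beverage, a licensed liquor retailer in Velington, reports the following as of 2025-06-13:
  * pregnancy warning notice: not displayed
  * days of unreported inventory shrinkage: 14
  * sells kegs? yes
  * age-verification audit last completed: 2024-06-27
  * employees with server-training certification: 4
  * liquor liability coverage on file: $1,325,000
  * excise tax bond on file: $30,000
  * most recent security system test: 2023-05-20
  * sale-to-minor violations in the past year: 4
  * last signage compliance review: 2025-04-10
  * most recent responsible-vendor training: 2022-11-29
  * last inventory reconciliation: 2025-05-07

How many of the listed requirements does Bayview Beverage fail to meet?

1. inventory reconciliation 37 days ago vs limit 30 → not met
2. security system test 755 days ago vs limit 730 → not met
3. condition 'sells kegs' holds; days of unreported inventory shrinkage 14 > 12 → not met
4. age-verification audit 351 days ago vs limit 270 → not met
5. signage compliance review 64 days ago vs limit 60 → not met
6. sale-to-minor violations in the past year 4 > 2 → not met
7. excise tax bond $30,000 < $55,000 → not met
8. pregnancy warning notice absent → not met
9. responsible-vendor training 927 days ago vs limit 730 → not met
10. employees with server-training certification 4 < 5 → not met
11. liquor liability coverage $1,325,000 < $1,375,000 → not met
Not met: 11 of 11

11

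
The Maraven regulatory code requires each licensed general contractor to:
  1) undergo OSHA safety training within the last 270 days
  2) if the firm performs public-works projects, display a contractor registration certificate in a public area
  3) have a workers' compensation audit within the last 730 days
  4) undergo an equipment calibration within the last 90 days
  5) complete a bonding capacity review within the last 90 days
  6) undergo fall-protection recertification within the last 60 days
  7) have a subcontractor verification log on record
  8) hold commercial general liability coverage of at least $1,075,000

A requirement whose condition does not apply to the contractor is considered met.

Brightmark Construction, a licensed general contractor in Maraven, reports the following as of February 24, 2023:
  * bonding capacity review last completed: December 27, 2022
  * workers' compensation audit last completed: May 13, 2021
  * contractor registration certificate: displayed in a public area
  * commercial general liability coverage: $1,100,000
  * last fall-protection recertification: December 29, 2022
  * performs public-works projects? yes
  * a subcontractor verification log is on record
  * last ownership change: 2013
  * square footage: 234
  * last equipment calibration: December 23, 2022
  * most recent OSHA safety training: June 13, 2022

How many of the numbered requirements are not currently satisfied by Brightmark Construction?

1. OSHA safety training 256 days ago vs limit 270 → met
2. condition 'performs public-works projects' holds; contractor registration certificate present → met
3. workers' compensation audit 652 days ago vs limit 730 → met
4. equipment calibration 63 days ago vs limit 90 → met
5. bonding capacity review 59 days ago vs limit 90 → met
6. fall-protection recertification 57 days ago vs limit 60 → met
7. subcontractor verification log present → met
8. commercial general liability coverage $1,100,000 ≥ $1,075,000 → met
Not met: 0 of 8

0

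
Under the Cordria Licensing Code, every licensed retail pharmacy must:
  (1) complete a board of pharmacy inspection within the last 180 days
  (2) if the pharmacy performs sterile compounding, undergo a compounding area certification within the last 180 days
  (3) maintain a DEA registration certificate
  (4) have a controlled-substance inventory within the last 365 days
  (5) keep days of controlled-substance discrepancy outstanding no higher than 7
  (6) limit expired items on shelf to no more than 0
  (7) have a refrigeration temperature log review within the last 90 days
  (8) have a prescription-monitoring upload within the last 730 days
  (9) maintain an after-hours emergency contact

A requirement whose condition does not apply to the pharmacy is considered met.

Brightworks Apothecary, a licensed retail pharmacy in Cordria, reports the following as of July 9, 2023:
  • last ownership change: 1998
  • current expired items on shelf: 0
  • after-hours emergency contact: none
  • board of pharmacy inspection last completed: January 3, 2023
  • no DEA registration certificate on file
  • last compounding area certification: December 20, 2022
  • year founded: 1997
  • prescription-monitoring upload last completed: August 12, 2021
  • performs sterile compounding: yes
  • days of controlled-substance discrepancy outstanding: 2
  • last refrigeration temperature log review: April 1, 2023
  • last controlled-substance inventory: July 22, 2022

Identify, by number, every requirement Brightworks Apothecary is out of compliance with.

1, 2, 3, 7, 9

1. board of pharmacy inspection 187 days ago vs limit 180 → not met
2. condition 'performs sterile compounding' holds; compounding area certification 201 days ago vs limit 180 → not met
3. DEA registration certificate absent → not met
4. controlled-substance inventory 352 days ago vs limit 365 → met
5. days of controlled-substance discrepancy outstanding 2 ≤ 7 → met
6. expired items on shelf 0 ≤ 0 → met
7. refrigeration temperature log review 99 days ago vs limit 90 → not met
8. prescription-monitoring upload 696 days ago vs limit 730 → met
9. after-hours emergency contact absent → not met
Not met: 1, 2, 3, 7, 9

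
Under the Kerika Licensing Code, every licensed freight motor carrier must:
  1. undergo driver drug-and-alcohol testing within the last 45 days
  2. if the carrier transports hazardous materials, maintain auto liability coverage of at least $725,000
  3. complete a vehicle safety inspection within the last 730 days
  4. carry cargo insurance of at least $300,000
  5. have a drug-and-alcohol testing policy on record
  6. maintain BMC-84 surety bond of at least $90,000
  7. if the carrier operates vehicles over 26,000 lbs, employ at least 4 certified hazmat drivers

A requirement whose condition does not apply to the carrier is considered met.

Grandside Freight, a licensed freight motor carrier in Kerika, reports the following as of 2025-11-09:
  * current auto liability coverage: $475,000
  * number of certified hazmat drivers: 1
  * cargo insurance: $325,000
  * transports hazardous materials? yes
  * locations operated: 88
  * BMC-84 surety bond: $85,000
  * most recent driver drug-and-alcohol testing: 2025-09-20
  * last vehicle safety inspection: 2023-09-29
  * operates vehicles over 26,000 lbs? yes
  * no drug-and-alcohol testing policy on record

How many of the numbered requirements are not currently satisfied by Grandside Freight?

6

1. driver drug-and-alcohol testing 50 days ago vs limit 45 → not met
2. condition 'transports hazardous materials' holds; auto liability coverage $475,000 < $725,000 → not met
3. vehicle safety inspection 772 days ago vs limit 730 → not met
4. cargo insurance $325,000 ≥ $300,000 → met
5. drug-and-alcohol testing policy absent → not met
6. BMC-84 surety bond $85,000 < $90,000 → not met
7. condition 'operates vehicles over 26,000 lbs' holds; certified hazmat drivers 1 < 4 → not met
Not met: 6 of 7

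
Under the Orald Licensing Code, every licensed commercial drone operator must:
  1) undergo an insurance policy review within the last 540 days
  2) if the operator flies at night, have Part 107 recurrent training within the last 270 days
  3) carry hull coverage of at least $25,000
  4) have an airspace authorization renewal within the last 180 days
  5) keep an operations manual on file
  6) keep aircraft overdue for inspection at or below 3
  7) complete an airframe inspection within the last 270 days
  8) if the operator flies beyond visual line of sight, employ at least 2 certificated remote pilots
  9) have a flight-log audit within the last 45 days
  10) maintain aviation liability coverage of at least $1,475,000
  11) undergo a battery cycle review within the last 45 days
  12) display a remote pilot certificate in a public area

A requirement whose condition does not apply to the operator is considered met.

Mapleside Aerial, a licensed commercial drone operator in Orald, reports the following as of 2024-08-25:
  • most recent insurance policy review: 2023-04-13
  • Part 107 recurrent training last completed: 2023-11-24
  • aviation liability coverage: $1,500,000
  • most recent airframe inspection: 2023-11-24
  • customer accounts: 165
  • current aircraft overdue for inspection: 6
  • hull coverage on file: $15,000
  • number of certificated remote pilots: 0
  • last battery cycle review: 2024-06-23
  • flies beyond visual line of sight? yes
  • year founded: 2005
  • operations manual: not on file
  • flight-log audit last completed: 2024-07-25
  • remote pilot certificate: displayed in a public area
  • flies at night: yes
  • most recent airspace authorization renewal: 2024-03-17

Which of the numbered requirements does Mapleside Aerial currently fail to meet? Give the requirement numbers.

1. insurance policy review 500 days ago vs limit 540 → met
2. condition 'flies at night' holds; Part 107 recurrent training 275 days ago vs limit 270 → not met
3. hull coverage $15,000 < $25,000 → not met
4. airspace authorization renewal 161 days ago vs limit 180 → met
5. operations manual absent → not met
6. aircraft overdue for inspection 6 > 3 → not met
7. airframe inspection 275 days ago vs limit 270 → not met
8. condition 'flies beyond visual line of sight' holds; certificated remote pilots 0 < 2 → not met
9. flight-log audit 31 days ago vs limit 45 → met
10. aviation liability coverage $1,500,000 ≥ $1,475,000 → met
11. battery cycle review 63 days ago vs limit 45 → not met
12. remote pilot certificate present → met
Not met: 2, 3, 5, 6, 7, 8, 11

2, 3, 5, 6, 7, 8, 11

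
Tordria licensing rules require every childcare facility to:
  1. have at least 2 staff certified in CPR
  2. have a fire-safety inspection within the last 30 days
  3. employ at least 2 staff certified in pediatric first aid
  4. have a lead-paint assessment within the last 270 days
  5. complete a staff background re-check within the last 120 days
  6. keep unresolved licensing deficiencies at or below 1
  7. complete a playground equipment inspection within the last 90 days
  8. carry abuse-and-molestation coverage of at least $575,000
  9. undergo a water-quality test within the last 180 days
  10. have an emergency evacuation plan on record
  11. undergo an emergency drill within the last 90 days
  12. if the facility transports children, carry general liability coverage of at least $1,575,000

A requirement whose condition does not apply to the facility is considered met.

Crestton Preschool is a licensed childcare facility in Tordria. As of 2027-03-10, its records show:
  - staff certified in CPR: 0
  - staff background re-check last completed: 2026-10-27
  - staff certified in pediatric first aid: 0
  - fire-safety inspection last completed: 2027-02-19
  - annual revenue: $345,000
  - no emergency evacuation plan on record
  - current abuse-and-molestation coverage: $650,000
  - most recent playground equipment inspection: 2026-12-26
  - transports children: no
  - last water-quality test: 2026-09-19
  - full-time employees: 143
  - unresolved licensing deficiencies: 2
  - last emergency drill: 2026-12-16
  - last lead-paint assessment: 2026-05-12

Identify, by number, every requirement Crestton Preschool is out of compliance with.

1, 3, 4, 5, 6, 10

1. staff certified in CPR 0 < 2 → not met
2. fire-safety inspection 19 days ago vs limit 30 → met
3. staff certified in pediatric first aid 0 < 2 → not met
4. lead-paint assessment 302 days ago vs limit 270 → not met
5. staff background re-check 134 days ago vs limit 120 → not met
6. unresolved licensing deficiencies 2 > 1 → not met
7. playground equipment inspection 74 days ago vs limit 90 → met
8. abuse-and-molestation coverage $650,000 ≥ $575,000 → met
9. water-quality test 172 days ago vs limit 180 → met
10. emergency evacuation plan absent → not met
11. emergency drill 84 days ago vs limit 90 → met
12. condition 'transports children' does not hold → requirement n/a → met
Not met: 1, 3, 4, 5, 6, 10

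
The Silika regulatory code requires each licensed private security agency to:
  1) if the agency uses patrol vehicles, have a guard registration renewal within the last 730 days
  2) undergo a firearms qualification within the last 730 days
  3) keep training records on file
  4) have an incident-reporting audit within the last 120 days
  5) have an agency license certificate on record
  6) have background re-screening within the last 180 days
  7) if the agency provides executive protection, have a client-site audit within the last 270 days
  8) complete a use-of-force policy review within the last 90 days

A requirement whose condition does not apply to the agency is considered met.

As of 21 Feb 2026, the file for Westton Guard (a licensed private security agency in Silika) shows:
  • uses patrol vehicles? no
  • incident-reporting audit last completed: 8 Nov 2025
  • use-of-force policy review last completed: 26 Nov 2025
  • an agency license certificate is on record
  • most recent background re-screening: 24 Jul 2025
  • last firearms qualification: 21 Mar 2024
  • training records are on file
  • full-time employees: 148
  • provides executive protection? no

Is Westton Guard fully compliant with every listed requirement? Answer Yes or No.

No

1. condition 'uses patrol vehicles' does not hold → requirement n/a → met
2. firearms qualification 702 days ago vs limit 730 → met
3. training records present → met
4. incident-reporting audit 105 days ago vs limit 120 → met
5. agency license certificate present → met
6. background re-screening 212 days ago vs limit 180 → not met
7. condition 'provides executive protection' does not hold → requirement n/a → met
8. use-of-force policy review 87 days ago vs limit 90 → met
Not met: 6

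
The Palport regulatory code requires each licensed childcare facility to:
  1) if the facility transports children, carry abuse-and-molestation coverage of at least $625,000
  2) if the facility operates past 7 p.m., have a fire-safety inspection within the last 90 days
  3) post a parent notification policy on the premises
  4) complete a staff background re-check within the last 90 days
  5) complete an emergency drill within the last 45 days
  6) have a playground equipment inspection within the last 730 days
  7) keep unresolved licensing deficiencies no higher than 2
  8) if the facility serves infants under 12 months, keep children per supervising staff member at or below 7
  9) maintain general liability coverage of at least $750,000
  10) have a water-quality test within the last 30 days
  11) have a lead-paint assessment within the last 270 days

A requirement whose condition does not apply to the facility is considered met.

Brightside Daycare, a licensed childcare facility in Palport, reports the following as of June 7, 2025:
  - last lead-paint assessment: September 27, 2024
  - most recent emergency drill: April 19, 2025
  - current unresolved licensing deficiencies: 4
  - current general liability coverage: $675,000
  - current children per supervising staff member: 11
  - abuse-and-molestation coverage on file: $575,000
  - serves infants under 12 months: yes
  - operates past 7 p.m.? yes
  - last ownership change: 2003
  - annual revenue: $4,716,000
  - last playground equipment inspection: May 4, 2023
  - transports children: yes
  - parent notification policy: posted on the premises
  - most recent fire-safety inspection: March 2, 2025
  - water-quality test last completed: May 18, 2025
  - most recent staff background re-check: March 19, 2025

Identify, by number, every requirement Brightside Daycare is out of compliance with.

1, 2, 5, 6, 7, 8, 9

1. condition 'transports children' holds; abuse-and-molestation coverage $575,000 < $625,000 → not met
2. condition 'operates past 7 p.m.' holds; fire-safety inspection 97 days ago vs limit 90 → not met
3. parent notification policy present → met
4. staff background re-check 80 days ago vs limit 90 → met
5. emergency drill 49 days ago vs limit 45 → not met
6. playground equipment inspection 765 days ago vs limit 730 → not met
7. unresolved licensing deficiencies 4 > 2 → not met
8. condition 'serves infants under 12 months' holds; children per supervising staff member 11 > 7 → not met
9. general liability coverage $675,000 < $750,000 → not met
10. water-quality test 20 days ago vs limit 30 → met
11. lead-paint assessment 253 days ago vs limit 270 → met
Not met: 1, 2, 5, 6, 7, 8, 9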